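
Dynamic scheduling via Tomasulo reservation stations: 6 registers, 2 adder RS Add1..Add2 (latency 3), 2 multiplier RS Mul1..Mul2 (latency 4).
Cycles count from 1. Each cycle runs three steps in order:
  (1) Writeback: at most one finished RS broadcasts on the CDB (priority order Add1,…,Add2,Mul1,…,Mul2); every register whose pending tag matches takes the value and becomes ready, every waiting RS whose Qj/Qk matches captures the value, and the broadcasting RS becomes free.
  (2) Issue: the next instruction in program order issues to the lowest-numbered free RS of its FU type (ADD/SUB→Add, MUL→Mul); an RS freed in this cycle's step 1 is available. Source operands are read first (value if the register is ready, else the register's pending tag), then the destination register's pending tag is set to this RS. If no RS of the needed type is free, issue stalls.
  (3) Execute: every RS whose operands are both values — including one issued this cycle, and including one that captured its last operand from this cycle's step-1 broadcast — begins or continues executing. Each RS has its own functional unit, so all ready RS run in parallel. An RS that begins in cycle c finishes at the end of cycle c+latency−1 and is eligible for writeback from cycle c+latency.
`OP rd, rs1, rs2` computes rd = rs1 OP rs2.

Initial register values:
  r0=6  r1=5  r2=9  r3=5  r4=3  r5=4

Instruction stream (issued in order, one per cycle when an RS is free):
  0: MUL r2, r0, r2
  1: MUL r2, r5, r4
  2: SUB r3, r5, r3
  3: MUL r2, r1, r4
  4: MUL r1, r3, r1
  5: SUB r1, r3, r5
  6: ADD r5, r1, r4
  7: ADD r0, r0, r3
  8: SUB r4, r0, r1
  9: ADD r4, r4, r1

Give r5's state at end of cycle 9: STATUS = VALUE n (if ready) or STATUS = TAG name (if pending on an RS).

STATUS = TAG Add2

  c1: issue MUL r2<-Mul1  regs: r0:6,r1:5,r2:Mul1,r3:5,r4:3,r5:4
  c2: issue MUL r2<-Mul2  regs: r0:6,r1:5,r2:Mul2,r3:5,r4:3,r5:4
  c3: issue SUB r3<-Add1  regs: r0:6,r1:5,r2:Mul2,r3:Add1,r4:3,r5:4
  c4: stall  regs: r0:6,r1:5,r2:Mul2,r3:Add1,r4:3,r5:4
  c5: CDB Mul1=54; issue MUL r2<-Mul1  regs: r0:6,r1:5,r2:Mul1,r3:Add1,r4:3,r5:4
  c6: CDB Add1=-1; stall  regs: r0:6,r1:5,r2:Mul1,r3:-1,r4:3,r5:4
  c7: CDB Mul2=12; issue MUL r1<-Mul2  regs: r0:6,r1:Mul2,r2:Mul1,r3:-1,r4:3,r5:4
  c8: issue SUB r1<-Add1  regs: r0:6,r1:Add1,r2:Mul1,r3:-1,r4:3,r5:4
  c9: CDB Mul1=15; issue ADD r5<-Add2  regs: r0:6,r1:Add1,r2:15,r3:-1,r4:3,r5:Add2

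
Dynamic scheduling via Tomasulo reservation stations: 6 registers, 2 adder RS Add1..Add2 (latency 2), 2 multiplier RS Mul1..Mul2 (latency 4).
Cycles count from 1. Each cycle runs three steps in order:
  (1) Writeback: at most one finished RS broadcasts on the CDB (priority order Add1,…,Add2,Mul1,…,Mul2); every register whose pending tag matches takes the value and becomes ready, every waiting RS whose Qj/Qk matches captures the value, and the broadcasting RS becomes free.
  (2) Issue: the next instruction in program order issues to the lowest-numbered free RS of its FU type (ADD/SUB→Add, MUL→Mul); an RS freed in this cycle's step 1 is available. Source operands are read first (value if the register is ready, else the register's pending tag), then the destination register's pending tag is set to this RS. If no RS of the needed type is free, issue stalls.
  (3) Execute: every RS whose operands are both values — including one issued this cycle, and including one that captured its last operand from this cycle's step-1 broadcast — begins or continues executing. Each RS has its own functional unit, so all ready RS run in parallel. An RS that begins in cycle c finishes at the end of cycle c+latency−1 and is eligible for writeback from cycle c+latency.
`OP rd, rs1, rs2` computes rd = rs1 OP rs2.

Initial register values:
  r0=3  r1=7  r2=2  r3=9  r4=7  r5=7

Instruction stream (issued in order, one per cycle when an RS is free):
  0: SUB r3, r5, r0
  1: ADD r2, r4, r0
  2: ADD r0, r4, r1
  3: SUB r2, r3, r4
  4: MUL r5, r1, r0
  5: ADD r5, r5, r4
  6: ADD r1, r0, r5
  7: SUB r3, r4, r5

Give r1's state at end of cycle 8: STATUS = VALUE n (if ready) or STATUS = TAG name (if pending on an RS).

c1: issue SUB r3<-Add1 | r0:3,r1:7,r2:2,r3:Add1,r4:7,r5:7
c2: issue ADD r2<-Add2 | r0:3,r1:7,r2:Add2,r3:Add1,r4:7,r5:7
c3: CDB Add1=4; issue ADD r0<-Add1 | r0:Add1,r1:7,r2:Add2,r3:4,r4:7,r5:7
c4: CDB Add2=10; issue SUB r2<-Add2 | r0:Add1,r1:7,r2:Add2,r3:4,r4:7,r5:7
c5: CDB Add1=14; issue MUL r5<-Mul1 | r0:14,r1:7,r2:Add2,r3:4,r4:7,r5:Mul1
c6: CDB Add2=-3; issue ADD r5<-Add1 | r0:14,r1:7,r2:-3,r3:4,r4:7,r5:Add1
c7: issue ADD r1<-Add2 | r0:14,r1:Add2,r2:-3,r3:4,r4:7,r5:Add1
c8: stall | r0:14,r1:Add2,r2:-3,r3:4,r4:7,r5:Add1

STATUS = TAG Add2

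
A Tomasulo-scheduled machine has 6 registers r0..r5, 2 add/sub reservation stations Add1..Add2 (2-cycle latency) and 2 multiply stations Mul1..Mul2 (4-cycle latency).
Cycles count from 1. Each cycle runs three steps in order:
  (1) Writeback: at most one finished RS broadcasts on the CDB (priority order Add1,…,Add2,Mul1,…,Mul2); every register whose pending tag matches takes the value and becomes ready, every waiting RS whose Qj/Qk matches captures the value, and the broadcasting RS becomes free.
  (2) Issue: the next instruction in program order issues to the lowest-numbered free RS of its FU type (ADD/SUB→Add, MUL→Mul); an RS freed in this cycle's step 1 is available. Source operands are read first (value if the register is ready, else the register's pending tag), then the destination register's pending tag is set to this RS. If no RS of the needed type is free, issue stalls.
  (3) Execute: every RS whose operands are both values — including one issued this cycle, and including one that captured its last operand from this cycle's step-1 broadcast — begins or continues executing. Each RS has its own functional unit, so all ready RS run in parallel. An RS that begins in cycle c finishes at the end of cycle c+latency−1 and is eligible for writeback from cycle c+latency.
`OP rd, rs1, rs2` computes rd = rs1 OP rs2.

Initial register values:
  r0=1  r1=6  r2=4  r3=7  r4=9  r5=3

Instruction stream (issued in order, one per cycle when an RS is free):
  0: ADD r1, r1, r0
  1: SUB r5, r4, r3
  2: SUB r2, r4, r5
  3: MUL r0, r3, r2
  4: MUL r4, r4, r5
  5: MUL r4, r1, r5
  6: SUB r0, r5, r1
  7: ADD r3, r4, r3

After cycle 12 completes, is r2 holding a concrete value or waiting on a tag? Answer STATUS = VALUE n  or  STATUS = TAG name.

cycle 1: issue ADD r1<-Add1 // r0:1,r1:Add1,r2:4,r3:7,r4:9,r5:3
cycle 2: issue SUB r5<-Add2 // r0:1,r1:Add1,r2:4,r3:7,r4:9,r5:Add2
cycle 3: CDB Add1=7; issue SUB r2<-Add1 // r0:1,r1:7,r2:Add1,r3:7,r4:9,r5:Add2
cycle 4: CDB Add2=2; issue MUL r0<-Mul1 // r0:Mul1,r1:7,r2:Add1,r3:7,r4:9,r5:2
cycle 5: issue MUL r4<-Mul2 // r0:Mul1,r1:7,r2:Add1,r3:7,r4:Mul2,r5:2
cycle 6: CDB Add1=7; stall // r0:Mul1,r1:7,r2:7,r3:7,r4:Mul2,r5:2
cycle 7: stall // r0:Mul1,r1:7,r2:7,r3:7,r4:Mul2,r5:2
cycle 8: stall // r0:Mul1,r1:7,r2:7,r3:7,r4:Mul2,r5:2
cycle 9: CDB Mul2=18; issue MUL r4<-Mul2 // r0:Mul1,r1:7,r2:7,r3:7,r4:Mul2,r5:2
cycle 10: CDB Mul1=49; issue SUB r0<-Add1 // r0:Add1,r1:7,r2:7,r3:7,r4:Mul2,r5:2
cycle 11: issue ADD r3<-Add2 // r0:Add1,r1:7,r2:7,r3:Add2,r4:Mul2,r5:2
cycle 12: CDB Add1=-5 // r0:-5,r1:7,r2:7,r3:Add2,r4:Mul2,r5:2

STATUS = VALUE 7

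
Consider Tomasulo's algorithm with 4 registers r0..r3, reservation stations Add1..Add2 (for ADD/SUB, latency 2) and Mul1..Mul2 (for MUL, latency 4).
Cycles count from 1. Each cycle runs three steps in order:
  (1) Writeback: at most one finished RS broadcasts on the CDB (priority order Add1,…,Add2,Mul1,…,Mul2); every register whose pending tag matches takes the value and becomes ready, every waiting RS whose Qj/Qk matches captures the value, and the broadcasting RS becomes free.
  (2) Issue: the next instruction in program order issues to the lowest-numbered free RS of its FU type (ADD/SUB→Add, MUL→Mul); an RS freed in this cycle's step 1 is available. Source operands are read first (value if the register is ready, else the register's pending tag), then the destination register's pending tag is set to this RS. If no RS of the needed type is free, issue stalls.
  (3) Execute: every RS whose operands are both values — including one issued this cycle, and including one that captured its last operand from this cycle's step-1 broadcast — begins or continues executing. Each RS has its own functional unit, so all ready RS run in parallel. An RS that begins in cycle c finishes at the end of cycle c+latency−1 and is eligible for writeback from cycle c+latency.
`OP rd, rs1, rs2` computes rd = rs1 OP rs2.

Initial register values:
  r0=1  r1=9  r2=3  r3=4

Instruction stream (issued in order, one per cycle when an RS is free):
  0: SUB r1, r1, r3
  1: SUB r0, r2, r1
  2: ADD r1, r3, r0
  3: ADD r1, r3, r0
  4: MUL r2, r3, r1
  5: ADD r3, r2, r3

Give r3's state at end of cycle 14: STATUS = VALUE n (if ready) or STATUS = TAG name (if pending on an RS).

STATUS = VALUE 12

c1: issue SUB r1<-Add1 | r0:1,r1:Add1,r2:3,r3:4
c2: issue SUB r0<-Add2 | r0:Add2,r1:Add1,r2:3,r3:4
c3: CDB Add1=5; issue ADD r1<-Add1 | r0:Add2,r1:Add1,r2:3,r3:4
c4: stall | r0:Add2,r1:Add1,r2:3,r3:4
c5: CDB Add2=-2; issue ADD r1<-Add2 | r0:-2,r1:Add2,r2:3,r3:4
c6: issue MUL r2<-Mul1 | r0:-2,r1:Add2,r2:Mul1,r3:4
c7: CDB Add1=2; issue ADD r3<-Add1 | r0:-2,r1:Add2,r2:Mul1,r3:Add1
c8: CDB Add2=2 | r0:-2,r1:2,r2:Mul1,r3:Add1
c9: - | r0:-2,r1:2,r2:Mul1,r3:Add1
c10: - | r0:-2,r1:2,r2:Mul1,r3:Add1
c11: - | r0:-2,r1:2,r2:Mul1,r3:Add1
c12: CDB Mul1=8 | r0:-2,r1:2,r2:8,r3:Add1
c13: - | r0:-2,r1:2,r2:8,r3:Add1
c14: CDB Add1=12 | r0:-2,r1:2,r2:8,r3:12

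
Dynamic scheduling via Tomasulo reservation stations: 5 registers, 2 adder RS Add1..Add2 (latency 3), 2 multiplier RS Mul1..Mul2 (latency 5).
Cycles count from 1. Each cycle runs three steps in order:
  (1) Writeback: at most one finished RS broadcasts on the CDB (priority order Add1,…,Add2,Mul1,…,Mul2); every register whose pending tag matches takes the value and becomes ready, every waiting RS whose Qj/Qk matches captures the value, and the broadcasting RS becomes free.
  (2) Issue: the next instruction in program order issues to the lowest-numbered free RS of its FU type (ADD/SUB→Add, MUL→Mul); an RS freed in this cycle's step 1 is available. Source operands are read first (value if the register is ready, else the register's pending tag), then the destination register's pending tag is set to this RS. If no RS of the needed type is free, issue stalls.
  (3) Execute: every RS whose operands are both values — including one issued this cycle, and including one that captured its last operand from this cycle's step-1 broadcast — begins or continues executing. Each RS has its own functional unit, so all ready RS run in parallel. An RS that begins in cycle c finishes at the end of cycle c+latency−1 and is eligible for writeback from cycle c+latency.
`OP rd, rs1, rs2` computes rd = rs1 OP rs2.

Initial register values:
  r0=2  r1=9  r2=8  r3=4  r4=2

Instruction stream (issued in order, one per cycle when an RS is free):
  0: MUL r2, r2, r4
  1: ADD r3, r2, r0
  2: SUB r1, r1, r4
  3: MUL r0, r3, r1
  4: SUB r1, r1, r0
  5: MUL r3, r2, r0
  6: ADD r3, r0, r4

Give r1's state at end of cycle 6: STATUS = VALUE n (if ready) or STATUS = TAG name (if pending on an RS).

STATUS = TAG Add2

c1: issue MUL r2<-Mul1 | r0:2,r1:9,r2:Mul1,r3:4,r4:2
c2: issue ADD r3<-Add1 | r0:2,r1:9,r2:Mul1,r3:Add1,r4:2
c3: issue SUB r1<-Add2 | r0:2,r1:Add2,r2:Mul1,r3:Add1,r4:2
c4: issue MUL r0<-Mul2 | r0:Mul2,r1:Add2,r2:Mul1,r3:Add1,r4:2
c5: stall | r0:Mul2,r1:Add2,r2:Mul1,r3:Add1,r4:2
c6: CDB Add2=7; issue SUB r1<-Add2 | r0:Mul2,r1:Add2,r2:Mul1,r3:Add1,r4:2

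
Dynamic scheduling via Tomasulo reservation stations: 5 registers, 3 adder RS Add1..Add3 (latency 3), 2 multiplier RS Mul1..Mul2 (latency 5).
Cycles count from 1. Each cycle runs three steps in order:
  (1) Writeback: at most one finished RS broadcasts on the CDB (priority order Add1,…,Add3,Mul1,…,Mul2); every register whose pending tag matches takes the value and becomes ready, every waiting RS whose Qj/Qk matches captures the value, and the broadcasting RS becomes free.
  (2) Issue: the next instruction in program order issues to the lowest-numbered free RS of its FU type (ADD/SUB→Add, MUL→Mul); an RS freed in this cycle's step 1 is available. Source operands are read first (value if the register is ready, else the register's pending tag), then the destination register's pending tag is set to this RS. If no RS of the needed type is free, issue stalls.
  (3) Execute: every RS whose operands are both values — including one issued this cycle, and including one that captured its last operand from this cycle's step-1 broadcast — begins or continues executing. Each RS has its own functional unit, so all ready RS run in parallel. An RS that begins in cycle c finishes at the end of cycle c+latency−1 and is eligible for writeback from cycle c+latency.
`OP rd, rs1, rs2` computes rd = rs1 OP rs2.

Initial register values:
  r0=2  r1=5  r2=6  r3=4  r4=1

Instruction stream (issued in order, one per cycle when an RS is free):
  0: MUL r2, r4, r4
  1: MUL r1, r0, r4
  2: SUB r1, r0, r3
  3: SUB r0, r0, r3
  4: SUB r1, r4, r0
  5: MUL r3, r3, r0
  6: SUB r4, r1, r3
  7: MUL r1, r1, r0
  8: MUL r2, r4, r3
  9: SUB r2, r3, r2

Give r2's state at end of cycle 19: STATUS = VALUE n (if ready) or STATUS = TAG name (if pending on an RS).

STATUS = TAG Add2

cycle 1: issue MUL r2<-Mul1 // r0:2,r1:5,r2:Mul1,r3:4,r4:1
cycle 2: issue MUL r1<-Mul2 // r0:2,r1:Mul2,r2:Mul1,r3:4,r4:1
cycle 3: issue SUB r1<-Add1 // r0:2,r1:Add1,r2:Mul1,r3:4,r4:1
cycle 4: issue SUB r0<-Add2 // r0:Add2,r1:Add1,r2:Mul1,r3:4,r4:1
cycle 5: issue SUB r1<-Add3 // r0:Add2,r1:Add3,r2:Mul1,r3:4,r4:1
cycle 6: CDB Add1=-2; stall // r0:Add2,r1:Add3,r2:Mul1,r3:4,r4:1
cycle 7: CDB Add2=-2; stall // r0:-2,r1:Add3,r2:Mul1,r3:4,r4:1
cycle 8: CDB Mul1=1; issue MUL r3<-Mul1 // r0:-2,r1:Add3,r2:1,r3:Mul1,r4:1
cycle 9: CDB Mul2=2; issue SUB r4<-Add1 // r0:-2,r1:Add3,r2:1,r3:Mul1,r4:Add1
cycle 10: CDB Add3=3; issue MUL r1<-Mul2 // r0:-2,r1:Mul2,r2:1,r3:Mul1,r4:Add1
cycle 11: stall // r0:-2,r1:Mul2,r2:1,r3:Mul1,r4:Add1
cycle 12: stall // r0:-2,r1:Mul2,r2:1,r3:Mul1,r4:Add1
cycle 13: CDB Mul1=-8; issue MUL r2<-Mul1 // r0:-2,r1:Mul2,r2:Mul1,r3:-8,r4:Add1
cycle 14: issue SUB r2<-Add2 // r0:-2,r1:Mul2,r2:Add2,r3:-8,r4:Add1
cycle 15: CDB Mul2=-6 // r0:-2,r1:-6,r2:Add2,r3:-8,r4:Add1
cycle 16: CDB Add1=11 // r0:-2,r1:-6,r2:Add2,r3:-8,r4:11
cycle 17: - // r0:-2,r1:-6,r2:Add2,r3:-8,r4:11
cycle 18: - // r0:-2,r1:-6,r2:Add2,r3:-8,r4:11
cycle 19: - // r0:-2,r1:-6,r2:Add2,r3:-8,r4:11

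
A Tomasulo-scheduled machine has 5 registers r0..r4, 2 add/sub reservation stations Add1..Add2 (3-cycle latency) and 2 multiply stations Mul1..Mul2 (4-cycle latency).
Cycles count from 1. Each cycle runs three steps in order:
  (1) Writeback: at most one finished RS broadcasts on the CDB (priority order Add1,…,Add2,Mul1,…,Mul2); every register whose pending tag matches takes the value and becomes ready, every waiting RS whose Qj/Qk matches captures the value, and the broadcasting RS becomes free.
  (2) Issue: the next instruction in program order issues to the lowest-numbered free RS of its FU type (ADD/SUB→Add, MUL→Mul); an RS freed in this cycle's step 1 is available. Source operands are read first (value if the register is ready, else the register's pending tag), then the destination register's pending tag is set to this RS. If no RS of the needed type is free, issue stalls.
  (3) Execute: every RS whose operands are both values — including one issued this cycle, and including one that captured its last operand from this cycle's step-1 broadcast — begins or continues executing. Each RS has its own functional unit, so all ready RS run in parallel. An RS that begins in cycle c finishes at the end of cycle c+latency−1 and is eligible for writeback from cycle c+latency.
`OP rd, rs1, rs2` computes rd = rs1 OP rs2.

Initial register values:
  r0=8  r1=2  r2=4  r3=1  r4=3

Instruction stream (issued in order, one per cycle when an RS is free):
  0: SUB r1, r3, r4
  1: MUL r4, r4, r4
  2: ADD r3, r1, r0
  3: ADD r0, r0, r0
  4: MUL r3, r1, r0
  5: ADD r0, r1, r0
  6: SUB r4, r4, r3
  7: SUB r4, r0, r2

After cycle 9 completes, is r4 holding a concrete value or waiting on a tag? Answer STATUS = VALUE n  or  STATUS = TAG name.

STATUS = TAG Add2

  c1: issue SUB r1<-Add1  regs: r0:8,r1:Add1,r2:4,r3:1,r4:3
  c2: issue MUL r4<-Mul1  regs: r0:8,r1:Add1,r2:4,r3:1,r4:Mul1
  c3: issue ADD r3<-Add2  regs: r0:8,r1:Add1,r2:4,r3:Add2,r4:Mul1
  c4: CDB Add1=-2; issue ADD r0<-Add1  regs: r0:Add1,r1:-2,r2:4,r3:Add2,r4:Mul1
  c5: issue MUL r3<-Mul2  regs: r0:Add1,r1:-2,r2:4,r3:Mul2,r4:Mul1
  c6: CDB Mul1=9; stall  regs: r0:Add1,r1:-2,r2:4,r3:Mul2,r4:9
  c7: CDB Add1=16; issue ADD r0<-Add1  regs: r0:Add1,r1:-2,r2:4,r3:Mul2,r4:9
  c8: CDB Add2=6; issue SUB r4<-Add2  regs: r0:Add1,r1:-2,r2:4,r3:Mul2,r4:Add2
  c9: stall  regs: r0:Add1,r1:-2,r2:4,r3:Mul2,r4:Add2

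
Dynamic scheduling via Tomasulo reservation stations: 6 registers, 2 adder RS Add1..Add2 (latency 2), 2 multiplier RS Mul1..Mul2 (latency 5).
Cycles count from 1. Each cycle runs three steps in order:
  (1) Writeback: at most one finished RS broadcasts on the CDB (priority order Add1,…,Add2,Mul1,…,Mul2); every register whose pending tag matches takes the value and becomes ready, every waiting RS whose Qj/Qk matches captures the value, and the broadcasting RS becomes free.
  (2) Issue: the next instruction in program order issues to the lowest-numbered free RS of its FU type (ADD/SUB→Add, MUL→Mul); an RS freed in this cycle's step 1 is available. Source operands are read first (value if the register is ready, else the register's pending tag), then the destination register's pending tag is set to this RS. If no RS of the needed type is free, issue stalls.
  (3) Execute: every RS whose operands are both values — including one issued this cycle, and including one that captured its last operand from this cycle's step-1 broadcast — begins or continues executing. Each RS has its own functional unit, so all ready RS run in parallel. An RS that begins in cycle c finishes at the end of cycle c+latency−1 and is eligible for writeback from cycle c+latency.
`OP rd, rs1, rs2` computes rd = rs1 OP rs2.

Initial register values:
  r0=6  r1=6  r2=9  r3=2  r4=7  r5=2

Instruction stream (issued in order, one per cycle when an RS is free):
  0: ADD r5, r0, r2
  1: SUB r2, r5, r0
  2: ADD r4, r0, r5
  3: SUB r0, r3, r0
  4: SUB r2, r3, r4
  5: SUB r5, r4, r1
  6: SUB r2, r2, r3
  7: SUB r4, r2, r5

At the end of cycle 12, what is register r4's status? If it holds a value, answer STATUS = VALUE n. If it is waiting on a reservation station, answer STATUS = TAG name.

STATUS = VALUE -36

cycle 1: issue ADD r5<-Add1 // r0:6,r1:6,r2:9,r3:2,r4:7,r5:Add1
cycle 2: issue SUB r2<-Add2 // r0:6,r1:6,r2:Add2,r3:2,r4:7,r5:Add1
cycle 3: CDB Add1=15; issue ADD r4<-Add1 // r0:6,r1:6,r2:Add2,r3:2,r4:Add1,r5:15
cycle 4: stall // r0:6,r1:6,r2:Add2,r3:2,r4:Add1,r5:15
cycle 5: CDB Add1=21; issue SUB r0<-Add1 // r0:Add1,r1:6,r2:Add2,r3:2,r4:21,r5:15
cycle 6: CDB Add2=9; issue SUB r2<-Add2 // r0:Add1,r1:6,r2:Add2,r3:2,r4:21,r5:15
cycle 7: CDB Add1=-4; issue SUB r5<-Add1 // r0:-4,r1:6,r2:Add2,r3:2,r4:21,r5:Add1
cycle 8: CDB Add2=-19; issue SUB r2<-Add2 // r0:-4,r1:6,r2:Add2,r3:2,r4:21,r5:Add1
cycle 9: CDB Add1=15; issue SUB r4<-Add1 // r0:-4,r1:6,r2:Add2,r3:2,r4:Add1,r5:15
cycle 10: CDB Add2=-21 // r0:-4,r1:6,r2:-21,r3:2,r4:Add1,r5:15
cycle 11: - // r0:-4,r1:6,r2:-21,r3:2,r4:Add1,r5:15
cycle 12: CDB Add1=-36 // r0:-4,r1:6,r2:-21,r3:2,r4:-36,r5:15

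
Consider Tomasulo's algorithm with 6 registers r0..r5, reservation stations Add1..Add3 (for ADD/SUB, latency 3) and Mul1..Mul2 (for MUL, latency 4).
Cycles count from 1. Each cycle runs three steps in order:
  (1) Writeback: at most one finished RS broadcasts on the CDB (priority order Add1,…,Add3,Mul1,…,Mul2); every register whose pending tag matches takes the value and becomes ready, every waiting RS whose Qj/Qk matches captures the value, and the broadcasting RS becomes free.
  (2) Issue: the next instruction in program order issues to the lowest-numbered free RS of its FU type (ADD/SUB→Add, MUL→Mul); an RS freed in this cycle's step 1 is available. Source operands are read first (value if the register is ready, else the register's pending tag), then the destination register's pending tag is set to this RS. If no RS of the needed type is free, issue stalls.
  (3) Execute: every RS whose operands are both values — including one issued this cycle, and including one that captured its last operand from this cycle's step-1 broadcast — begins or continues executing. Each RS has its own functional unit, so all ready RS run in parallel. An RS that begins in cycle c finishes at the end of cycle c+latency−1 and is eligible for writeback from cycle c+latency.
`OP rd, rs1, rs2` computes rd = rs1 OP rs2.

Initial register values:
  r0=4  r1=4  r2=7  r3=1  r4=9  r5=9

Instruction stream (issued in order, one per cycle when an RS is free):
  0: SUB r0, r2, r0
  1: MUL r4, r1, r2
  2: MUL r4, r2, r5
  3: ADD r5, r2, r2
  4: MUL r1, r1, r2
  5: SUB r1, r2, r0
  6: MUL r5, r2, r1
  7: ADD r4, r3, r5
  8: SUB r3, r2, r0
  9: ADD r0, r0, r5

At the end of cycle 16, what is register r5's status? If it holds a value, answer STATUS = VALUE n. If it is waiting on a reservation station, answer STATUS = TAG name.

c1: issue SUB r0<-Add1 | r0:Add1,r1:4,r2:7,r3:1,r4:9,r5:9
c2: issue MUL r4<-Mul1 | r0:Add1,r1:4,r2:7,r3:1,r4:Mul1,r5:9
c3: issue MUL r4<-Mul2 | r0:Add1,r1:4,r2:7,r3:1,r4:Mul2,r5:9
c4: CDB Add1=3; issue ADD r5<-Add1 | r0:3,r1:4,r2:7,r3:1,r4:Mul2,r5:Add1
c5: stall | r0:3,r1:4,r2:7,r3:1,r4:Mul2,r5:Add1
c6: CDB Mul1=28; issue MUL r1<-Mul1 | r0:3,r1:Mul1,r2:7,r3:1,r4:Mul2,r5:Add1
c7: CDB Add1=14; issue SUB r1<-Add1 | r0:3,r1:Add1,r2:7,r3:1,r4:Mul2,r5:14
c8: CDB Mul2=63; issue MUL r5<-Mul2 | r0:3,r1:Add1,r2:7,r3:1,r4:63,r5:Mul2
c9: issue ADD r4<-Add2 | r0:3,r1:Add1,r2:7,r3:1,r4:Add2,r5:Mul2
c10: CDB Add1=4; issue SUB r3<-Add1 | r0:3,r1:4,r2:7,r3:Add1,r4:Add2,r5:Mul2
c11: CDB Mul1=28; issue ADD r0<-Add3 | r0:Add3,r1:4,r2:7,r3:Add1,r4:Add2,r5:Mul2
c12: - | r0:Add3,r1:4,r2:7,r3:Add1,r4:Add2,r5:Mul2
c13: CDB Add1=4 | r0:Add3,r1:4,r2:7,r3:4,r4:Add2,r5:Mul2
c14: CDB Mul2=28 | r0:Add3,r1:4,r2:7,r3:4,r4:Add2,r5:28
c15: - | r0:Add3,r1:4,r2:7,r3:4,r4:Add2,r5:28
c16: - | r0:Add3,r1:4,r2:7,r3:4,r4:Add2,r5:28

STATUS = VALUE 28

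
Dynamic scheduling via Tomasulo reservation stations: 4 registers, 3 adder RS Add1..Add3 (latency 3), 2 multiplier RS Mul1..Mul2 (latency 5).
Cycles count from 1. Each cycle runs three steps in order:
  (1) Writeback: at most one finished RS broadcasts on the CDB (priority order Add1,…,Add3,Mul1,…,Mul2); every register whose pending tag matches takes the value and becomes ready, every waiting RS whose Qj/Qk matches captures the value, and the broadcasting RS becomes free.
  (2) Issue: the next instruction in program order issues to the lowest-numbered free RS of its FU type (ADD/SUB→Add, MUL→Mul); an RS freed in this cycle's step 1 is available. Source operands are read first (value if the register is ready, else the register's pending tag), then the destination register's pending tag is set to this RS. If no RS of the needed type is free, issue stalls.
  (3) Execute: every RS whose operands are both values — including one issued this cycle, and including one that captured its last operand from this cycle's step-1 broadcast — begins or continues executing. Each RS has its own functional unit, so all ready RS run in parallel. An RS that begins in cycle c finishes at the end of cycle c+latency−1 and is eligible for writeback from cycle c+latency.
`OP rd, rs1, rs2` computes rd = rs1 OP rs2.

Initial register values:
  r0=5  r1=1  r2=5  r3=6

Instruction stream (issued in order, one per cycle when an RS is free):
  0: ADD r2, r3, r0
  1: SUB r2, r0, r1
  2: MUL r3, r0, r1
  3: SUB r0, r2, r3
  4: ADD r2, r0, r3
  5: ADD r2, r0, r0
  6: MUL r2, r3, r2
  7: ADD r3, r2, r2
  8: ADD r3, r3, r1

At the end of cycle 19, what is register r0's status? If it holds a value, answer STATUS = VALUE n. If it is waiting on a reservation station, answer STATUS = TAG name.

STATUS = VALUE -1

cycle 1: issue ADD r2<-Add1 // r0:5,r1:1,r2:Add1,r3:6
cycle 2: issue SUB r2<-Add2 // r0:5,r1:1,r2:Add2,r3:6
cycle 3: issue MUL r3<-Mul1 // r0:5,r1:1,r2:Add2,r3:Mul1
cycle 4: CDB Add1=11; issue SUB r0<-Add1 // r0:Add1,r1:1,r2:Add2,r3:Mul1
cycle 5: CDB Add2=4; issue ADD r2<-Add2 // r0:Add1,r1:1,r2:Add2,r3:Mul1
cycle 6: issue ADD r2<-Add3 // r0:Add1,r1:1,r2:Add3,r3:Mul1
cycle 7: issue MUL r2<-Mul2 // r0:Add1,r1:1,r2:Mul2,r3:Mul1
cycle 8: CDB Mul1=5; stall // r0:Add1,r1:1,r2:Mul2,r3:5
cycle 9: stall // r0:Add1,r1:1,r2:Mul2,r3:5
cycle 10: stall // r0:Add1,r1:1,r2:Mul2,r3:5
cycle 11: CDB Add1=-1; issue ADD r3<-Add1 // r0:-1,r1:1,r2:Mul2,r3:Add1
cycle 12: stall // r0:-1,r1:1,r2:Mul2,r3:Add1
cycle 13: stall // r0:-1,r1:1,r2:Mul2,r3:Add1
cycle 14: CDB Add2=4; issue ADD r3<-Add2 // r0:-1,r1:1,r2:Mul2,r3:Add2
cycle 15: CDB Add3=-2 // r0:-1,r1:1,r2:Mul2,r3:Add2
cycle 16: - // r0:-1,r1:1,r2:Mul2,r3:Add2
cycle 17: - // r0:-1,r1:1,r2:Mul2,r3:Add2
cycle 18: - // r0:-1,r1:1,r2:Mul2,r3:Add2
cycle 19: - // r0:-1,r1:1,r2:Mul2,r3:Add2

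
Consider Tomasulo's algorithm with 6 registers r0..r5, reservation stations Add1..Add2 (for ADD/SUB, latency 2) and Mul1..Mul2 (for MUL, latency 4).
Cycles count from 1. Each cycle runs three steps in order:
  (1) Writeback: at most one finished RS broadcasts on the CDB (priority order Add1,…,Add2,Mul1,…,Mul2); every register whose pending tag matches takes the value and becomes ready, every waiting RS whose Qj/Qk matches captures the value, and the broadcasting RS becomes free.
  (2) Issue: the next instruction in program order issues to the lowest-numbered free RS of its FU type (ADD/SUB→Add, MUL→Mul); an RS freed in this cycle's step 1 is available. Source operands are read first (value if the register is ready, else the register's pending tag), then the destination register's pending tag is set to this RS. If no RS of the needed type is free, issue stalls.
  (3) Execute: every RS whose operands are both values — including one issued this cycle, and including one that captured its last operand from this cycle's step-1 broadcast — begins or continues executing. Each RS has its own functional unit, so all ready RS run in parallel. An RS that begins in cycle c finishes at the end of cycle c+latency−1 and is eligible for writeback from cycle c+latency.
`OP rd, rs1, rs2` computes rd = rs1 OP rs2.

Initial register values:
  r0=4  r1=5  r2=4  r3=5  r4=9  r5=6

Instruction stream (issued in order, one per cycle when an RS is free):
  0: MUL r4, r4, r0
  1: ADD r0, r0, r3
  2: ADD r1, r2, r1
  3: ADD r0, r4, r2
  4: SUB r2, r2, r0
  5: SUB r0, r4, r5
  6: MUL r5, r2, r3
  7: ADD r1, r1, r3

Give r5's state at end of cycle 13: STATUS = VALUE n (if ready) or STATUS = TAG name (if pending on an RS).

c1: issue MUL r4<-Mul1 | r0:4,r1:5,r2:4,r3:5,r4:Mul1,r5:6
c2: issue ADD r0<-Add1 | r0:Add1,r1:5,r2:4,r3:5,r4:Mul1,r5:6
c3: issue ADD r1<-Add2 | r0:Add1,r1:Add2,r2:4,r3:5,r4:Mul1,r5:6
c4: CDB Add1=9; issue ADD r0<-Add1 | r0:Add1,r1:Add2,r2:4,r3:5,r4:Mul1,r5:6
c5: CDB Add2=9; issue SUB r2<-Add2 | r0:Add1,r1:9,r2:Add2,r3:5,r4:Mul1,r5:6
c6: CDB Mul1=36; stall | r0:Add1,r1:9,r2:Add2,r3:5,r4:36,r5:6
c7: stall | r0:Add1,r1:9,r2:Add2,r3:5,r4:36,r5:6
c8: CDB Add1=40; issue SUB r0<-Add1 | r0:Add1,r1:9,r2:Add2,r3:5,r4:36,r5:6
c9: issue MUL r5<-Mul1 | r0:Add1,r1:9,r2:Add2,r3:5,r4:36,r5:Mul1
c10: CDB Add1=30; issue ADD r1<-Add1 | r0:30,r1:Add1,r2:Add2,r3:5,r4:36,r5:Mul1
c11: CDB Add2=-36 | r0:30,r1:Add1,r2:-36,r3:5,r4:36,r5:Mul1
c12: CDB Add1=14 | r0:30,r1:14,r2:-36,r3:5,r4:36,r5:Mul1
c13: - | r0:30,r1:14,r2:-36,r3:5,r4:36,r5:Mul1

STATUS = TAG Mul1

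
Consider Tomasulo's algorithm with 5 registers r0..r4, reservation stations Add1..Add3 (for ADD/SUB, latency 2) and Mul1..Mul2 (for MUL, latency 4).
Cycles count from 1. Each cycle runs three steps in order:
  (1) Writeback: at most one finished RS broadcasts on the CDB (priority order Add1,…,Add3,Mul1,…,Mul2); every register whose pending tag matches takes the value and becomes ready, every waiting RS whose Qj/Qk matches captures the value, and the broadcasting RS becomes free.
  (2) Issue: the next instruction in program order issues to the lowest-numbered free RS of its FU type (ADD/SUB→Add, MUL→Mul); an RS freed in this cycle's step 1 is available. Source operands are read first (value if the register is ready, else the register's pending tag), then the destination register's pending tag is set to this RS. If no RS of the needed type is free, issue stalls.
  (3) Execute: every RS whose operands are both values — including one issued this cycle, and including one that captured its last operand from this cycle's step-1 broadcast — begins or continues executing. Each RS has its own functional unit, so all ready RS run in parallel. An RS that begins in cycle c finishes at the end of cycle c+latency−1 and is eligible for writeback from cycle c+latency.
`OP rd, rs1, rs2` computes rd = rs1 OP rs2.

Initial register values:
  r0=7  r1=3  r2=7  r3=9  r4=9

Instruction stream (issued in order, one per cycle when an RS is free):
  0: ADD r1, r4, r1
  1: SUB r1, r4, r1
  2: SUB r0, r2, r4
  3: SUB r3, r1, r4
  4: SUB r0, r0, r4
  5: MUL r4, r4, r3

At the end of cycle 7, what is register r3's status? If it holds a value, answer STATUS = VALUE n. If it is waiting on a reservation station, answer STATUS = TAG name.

STATUS = TAG Add3

cycle 1: issue ADD r1<-Add1 // r0:7,r1:Add1,r2:7,r3:9,r4:9
cycle 2: issue SUB r1<-Add2 // r0:7,r1:Add2,r2:7,r3:9,r4:9
cycle 3: CDB Add1=12; issue SUB r0<-Add1 // r0:Add1,r1:Add2,r2:7,r3:9,r4:9
cycle 4: issue SUB r3<-Add3 // r0:Add1,r1:Add2,r2:7,r3:Add3,r4:9
cycle 5: CDB Add1=-2; issue SUB r0<-Add1 // r0:Add1,r1:Add2,r2:7,r3:Add3,r4:9
cycle 6: CDB Add2=-3; issue MUL r4<-Mul1 // r0:Add1,r1:-3,r2:7,r3:Add3,r4:Mul1
cycle 7: CDB Add1=-11 // r0:-11,r1:-3,r2:7,r3:Add3,r4:Mul1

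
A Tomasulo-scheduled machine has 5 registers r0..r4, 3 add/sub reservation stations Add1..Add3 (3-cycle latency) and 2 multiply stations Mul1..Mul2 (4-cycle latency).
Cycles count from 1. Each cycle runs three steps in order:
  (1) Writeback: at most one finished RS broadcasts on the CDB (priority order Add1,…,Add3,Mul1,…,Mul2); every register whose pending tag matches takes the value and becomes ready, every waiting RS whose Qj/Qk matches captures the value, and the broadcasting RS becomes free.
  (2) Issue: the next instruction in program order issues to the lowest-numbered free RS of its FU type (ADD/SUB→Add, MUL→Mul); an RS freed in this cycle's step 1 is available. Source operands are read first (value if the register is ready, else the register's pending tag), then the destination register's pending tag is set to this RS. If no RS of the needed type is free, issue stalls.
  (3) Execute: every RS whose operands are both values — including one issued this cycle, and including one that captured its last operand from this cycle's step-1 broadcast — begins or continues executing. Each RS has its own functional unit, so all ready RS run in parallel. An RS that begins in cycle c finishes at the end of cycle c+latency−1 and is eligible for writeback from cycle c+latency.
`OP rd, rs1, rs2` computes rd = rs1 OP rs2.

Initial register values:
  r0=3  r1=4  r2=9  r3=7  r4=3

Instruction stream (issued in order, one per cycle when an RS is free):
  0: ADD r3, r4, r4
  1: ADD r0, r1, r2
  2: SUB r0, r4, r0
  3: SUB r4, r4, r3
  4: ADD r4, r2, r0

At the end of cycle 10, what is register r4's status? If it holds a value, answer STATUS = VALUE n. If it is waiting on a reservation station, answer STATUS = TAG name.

STATUS = TAG Add2

cycle 1: issue ADD r3<-Add1 // r0:3,r1:4,r2:9,r3:Add1,r4:3
cycle 2: issue ADD r0<-Add2 // r0:Add2,r1:4,r2:9,r3:Add1,r4:3
cycle 3: issue SUB r0<-Add3 // r0:Add3,r1:4,r2:9,r3:Add1,r4:3
cycle 4: CDB Add1=6; issue SUB r4<-Add1 // r0:Add3,r1:4,r2:9,r3:6,r4:Add1
cycle 5: CDB Add2=13; issue ADD r4<-Add2 // r0:Add3,r1:4,r2:9,r3:6,r4:Add2
cycle 6: - // r0:Add3,r1:4,r2:9,r3:6,r4:Add2
cycle 7: CDB Add1=-3 // r0:Add3,r1:4,r2:9,r3:6,r4:Add2
cycle 8: CDB Add3=-10 // r0:-10,r1:4,r2:9,r3:6,r4:Add2
cycle 9: - // r0:-10,r1:4,r2:9,r3:6,r4:Add2
cycle 10: - // r0:-10,r1:4,r2:9,r3:6,r4:Add2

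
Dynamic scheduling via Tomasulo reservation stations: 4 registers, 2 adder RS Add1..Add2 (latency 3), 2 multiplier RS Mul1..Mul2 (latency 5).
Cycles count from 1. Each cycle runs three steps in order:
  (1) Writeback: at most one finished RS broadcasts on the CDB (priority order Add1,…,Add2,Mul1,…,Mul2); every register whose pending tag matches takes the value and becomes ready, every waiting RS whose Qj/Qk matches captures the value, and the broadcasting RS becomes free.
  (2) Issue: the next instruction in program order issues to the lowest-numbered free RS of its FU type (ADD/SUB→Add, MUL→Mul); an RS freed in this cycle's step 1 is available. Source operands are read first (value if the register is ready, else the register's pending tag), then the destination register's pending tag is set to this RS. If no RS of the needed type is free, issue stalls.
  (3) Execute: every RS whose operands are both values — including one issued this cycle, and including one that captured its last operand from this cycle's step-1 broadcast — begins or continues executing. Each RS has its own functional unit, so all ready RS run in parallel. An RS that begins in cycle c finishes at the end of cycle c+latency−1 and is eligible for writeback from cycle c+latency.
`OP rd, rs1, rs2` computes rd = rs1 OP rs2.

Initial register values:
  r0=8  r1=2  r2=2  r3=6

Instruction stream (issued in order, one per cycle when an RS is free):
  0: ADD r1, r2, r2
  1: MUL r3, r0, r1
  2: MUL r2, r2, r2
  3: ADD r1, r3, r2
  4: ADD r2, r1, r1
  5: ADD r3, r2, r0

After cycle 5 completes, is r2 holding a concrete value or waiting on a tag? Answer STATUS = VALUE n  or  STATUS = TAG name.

STATUS = TAG Add2

cycle 1: issue ADD r1<-Add1 // r0:8,r1:Add1,r2:2,r3:6
cycle 2: issue MUL r3<-Mul1 // r0:8,r1:Add1,r2:2,r3:Mul1
cycle 3: issue MUL r2<-Mul2 // r0:8,r1:Add1,r2:Mul2,r3:Mul1
cycle 4: CDB Add1=4; issue ADD r1<-Add1 // r0:8,r1:Add1,r2:Mul2,r3:Mul1
cycle 5: issue ADD r2<-Add2 // r0:8,r1:Add1,r2:Add2,r3:Mul1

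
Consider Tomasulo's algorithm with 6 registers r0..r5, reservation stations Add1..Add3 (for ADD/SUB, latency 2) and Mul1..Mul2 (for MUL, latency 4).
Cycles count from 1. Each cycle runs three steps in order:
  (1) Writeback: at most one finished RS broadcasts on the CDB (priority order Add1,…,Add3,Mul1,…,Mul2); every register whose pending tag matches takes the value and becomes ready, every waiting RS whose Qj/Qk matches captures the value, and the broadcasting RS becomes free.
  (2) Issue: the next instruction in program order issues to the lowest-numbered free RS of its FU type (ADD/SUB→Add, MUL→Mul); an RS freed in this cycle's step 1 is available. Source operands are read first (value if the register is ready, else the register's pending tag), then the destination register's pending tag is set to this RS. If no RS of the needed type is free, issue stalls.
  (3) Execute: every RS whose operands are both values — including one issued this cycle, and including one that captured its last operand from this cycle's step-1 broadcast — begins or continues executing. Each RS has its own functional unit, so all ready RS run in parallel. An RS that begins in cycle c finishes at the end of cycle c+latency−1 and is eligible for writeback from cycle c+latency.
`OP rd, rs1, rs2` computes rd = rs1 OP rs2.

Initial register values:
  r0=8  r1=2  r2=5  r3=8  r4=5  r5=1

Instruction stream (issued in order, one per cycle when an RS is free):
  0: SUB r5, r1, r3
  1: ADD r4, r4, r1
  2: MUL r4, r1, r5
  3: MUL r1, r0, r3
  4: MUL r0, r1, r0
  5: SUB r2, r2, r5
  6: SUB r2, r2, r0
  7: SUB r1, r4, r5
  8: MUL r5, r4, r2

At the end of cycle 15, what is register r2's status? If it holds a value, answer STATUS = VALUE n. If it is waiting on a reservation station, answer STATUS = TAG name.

STATUS = VALUE -501

cycle 1: issue SUB r5<-Add1 // r0:8,r1:2,r2:5,r3:8,r4:5,r5:Add1
cycle 2: issue ADD r4<-Add2 // r0:8,r1:2,r2:5,r3:8,r4:Add2,r5:Add1
cycle 3: CDB Add1=-6; issue MUL r4<-Mul1 // r0:8,r1:2,r2:5,r3:8,r4:Mul1,r5:-6
cycle 4: CDB Add2=7; issue MUL r1<-Mul2 // r0:8,r1:Mul2,r2:5,r3:8,r4:Mul1,r5:-6
cycle 5: stall // r0:8,r1:Mul2,r2:5,r3:8,r4:Mul1,r5:-6
cycle 6: stall // r0:8,r1:Mul2,r2:5,r3:8,r4:Mul1,r5:-6
cycle 7: CDB Mul1=-12; issue MUL r0<-Mul1 // r0:Mul1,r1:Mul2,r2:5,r3:8,r4:-12,r5:-6
cycle 8: CDB Mul2=64; issue SUB r2<-Add1 // r0:Mul1,r1:64,r2:Add1,r3:8,r4:-12,r5:-6
cycle 9: issue SUB r2<-Add2 // r0:Mul1,r1:64,r2:Add2,r3:8,r4:-12,r5:-6
cycle 10: CDB Add1=11; issue SUB r1<-Add1 // r0:Mul1,r1:Add1,r2:Add2,r3:8,r4:-12,r5:-6
cycle 11: issue MUL r5<-Mul2 // r0:Mul1,r1:Add1,r2:Add2,r3:8,r4:-12,r5:Mul2
cycle 12: CDB Add1=-6 // r0:Mul1,r1:-6,r2:Add2,r3:8,r4:-12,r5:Mul2
cycle 13: CDB Mul1=512 // r0:512,r1:-6,r2:Add2,r3:8,r4:-12,r5:Mul2
cycle 14: - // r0:512,r1:-6,r2:Add2,r3:8,r4:-12,r5:Mul2
cycle 15: CDB Add2=-501 // r0:512,r1:-6,r2:-501,r3:8,r4:-12,r5:Mul2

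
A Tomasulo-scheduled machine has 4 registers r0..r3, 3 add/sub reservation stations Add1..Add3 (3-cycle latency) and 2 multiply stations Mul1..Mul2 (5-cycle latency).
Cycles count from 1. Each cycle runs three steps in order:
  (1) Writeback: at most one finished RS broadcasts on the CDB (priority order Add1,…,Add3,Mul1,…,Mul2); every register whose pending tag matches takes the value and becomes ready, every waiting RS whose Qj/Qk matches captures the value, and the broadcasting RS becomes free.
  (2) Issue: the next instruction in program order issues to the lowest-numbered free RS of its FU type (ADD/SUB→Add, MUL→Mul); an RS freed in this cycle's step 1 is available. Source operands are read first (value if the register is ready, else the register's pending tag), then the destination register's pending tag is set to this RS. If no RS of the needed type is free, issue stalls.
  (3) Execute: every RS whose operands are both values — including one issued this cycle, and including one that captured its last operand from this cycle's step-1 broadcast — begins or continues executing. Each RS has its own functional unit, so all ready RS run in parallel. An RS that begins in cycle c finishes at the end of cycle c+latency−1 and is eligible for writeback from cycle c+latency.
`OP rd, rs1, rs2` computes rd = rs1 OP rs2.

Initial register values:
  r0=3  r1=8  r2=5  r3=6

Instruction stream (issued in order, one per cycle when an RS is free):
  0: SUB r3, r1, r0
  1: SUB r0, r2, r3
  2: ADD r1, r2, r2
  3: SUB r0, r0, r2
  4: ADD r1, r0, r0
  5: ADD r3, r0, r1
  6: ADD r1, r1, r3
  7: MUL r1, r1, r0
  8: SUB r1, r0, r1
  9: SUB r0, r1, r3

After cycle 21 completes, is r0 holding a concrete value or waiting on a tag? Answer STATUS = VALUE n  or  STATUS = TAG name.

c1: issue SUB r3<-Add1 | r0:3,r1:8,r2:5,r3:Add1
c2: issue SUB r0<-Add2 | r0:Add2,r1:8,r2:5,r3:Add1
c3: issue ADD r1<-Add3 | r0:Add2,r1:Add3,r2:5,r3:Add1
c4: CDB Add1=5; issue SUB r0<-Add1 | r0:Add1,r1:Add3,r2:5,r3:5
c5: stall | r0:Add1,r1:Add3,r2:5,r3:5
c6: CDB Add3=10; issue ADD r1<-Add3 | r0:Add1,r1:Add3,r2:5,r3:5
c7: CDB Add2=0; issue ADD r3<-Add2 | r0:Add1,r1:Add3,r2:5,r3:Add2
c8: stall | r0:Add1,r1:Add3,r2:5,r3:Add2
c9: stall | r0:Add1,r1:Add3,r2:5,r3:Add2
c10: CDB Add1=-5; issue ADD r1<-Add1 | r0:-5,r1:Add1,r2:5,r3:Add2
c11: issue MUL r1<-Mul1 | r0:-5,r1:Mul1,r2:5,r3:Add2
c12: stall | r0:-5,r1:Mul1,r2:5,r3:Add2
c13: CDB Add3=-10; issue SUB r1<-Add3 | r0:-5,r1:Add3,r2:5,r3:Add2
c14: stall | r0:-5,r1:Add3,r2:5,r3:Add2
c15: stall | r0:-5,r1:Add3,r2:5,r3:Add2
c16: CDB Add2=-15; issue SUB r0<-Add2 | r0:Add2,r1:Add3,r2:5,r3:-15
c17: - | r0:Add2,r1:Add3,r2:5,r3:-15
c18: - | r0:Add2,r1:Add3,r2:5,r3:-15
c19: CDB Add1=-25 | r0:Add2,r1:Add3,r2:5,r3:-15
c20: - | r0:Add2,r1:Add3,r2:5,r3:-15
c21: - | r0:Add2,r1:Add3,r2:5,r3:-15

STATUS = TAG Add2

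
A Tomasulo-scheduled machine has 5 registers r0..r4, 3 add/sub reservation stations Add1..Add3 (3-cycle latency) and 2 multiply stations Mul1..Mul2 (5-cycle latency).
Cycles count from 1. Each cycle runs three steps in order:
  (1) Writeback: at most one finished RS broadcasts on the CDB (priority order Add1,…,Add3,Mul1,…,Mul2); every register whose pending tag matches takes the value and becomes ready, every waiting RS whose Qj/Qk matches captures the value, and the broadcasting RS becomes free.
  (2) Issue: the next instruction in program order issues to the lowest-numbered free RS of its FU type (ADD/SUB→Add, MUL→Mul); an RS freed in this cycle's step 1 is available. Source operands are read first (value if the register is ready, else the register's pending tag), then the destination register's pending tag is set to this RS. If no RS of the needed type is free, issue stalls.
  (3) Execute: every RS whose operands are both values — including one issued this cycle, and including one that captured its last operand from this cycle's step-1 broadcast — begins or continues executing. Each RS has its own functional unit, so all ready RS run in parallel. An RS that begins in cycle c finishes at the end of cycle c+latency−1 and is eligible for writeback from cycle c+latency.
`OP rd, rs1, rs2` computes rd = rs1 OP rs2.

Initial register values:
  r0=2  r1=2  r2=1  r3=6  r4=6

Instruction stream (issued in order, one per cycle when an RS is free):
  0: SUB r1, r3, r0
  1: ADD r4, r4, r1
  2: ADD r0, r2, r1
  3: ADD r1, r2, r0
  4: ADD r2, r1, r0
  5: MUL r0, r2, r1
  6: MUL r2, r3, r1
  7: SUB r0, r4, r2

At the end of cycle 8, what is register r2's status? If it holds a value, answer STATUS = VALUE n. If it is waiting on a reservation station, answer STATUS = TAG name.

  c1: issue SUB r1<-Add1  regs: r0:2,r1:Add1,r2:1,r3:6,r4:6
  c2: issue ADD r4<-Add2  regs: r0:2,r1:Add1,r2:1,r3:6,r4:Add2
  c3: issue ADD r0<-Add3  regs: r0:Add3,r1:Add1,r2:1,r3:6,r4:Add2
  c4: CDB Add1=4; issue ADD r1<-Add1  regs: r0:Add3,r1:Add1,r2:1,r3:6,r4:Add2
  c5: stall  regs: r0:Add3,r1:Add1,r2:1,r3:6,r4:Add2
  c6: stall  regs: r0:Add3,r1:Add1,r2:1,r3:6,r4:Add2
  c7: CDB Add2=10; issue ADD r2<-Add2  regs: r0:Add3,r1:Add1,r2:Add2,r3:6,r4:10
  c8: CDB Add3=5; issue MUL r0<-Mul1  regs: r0:Mul1,r1:Add1,r2:Add2,r3:6,r4:10

STATUS = TAG Add2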